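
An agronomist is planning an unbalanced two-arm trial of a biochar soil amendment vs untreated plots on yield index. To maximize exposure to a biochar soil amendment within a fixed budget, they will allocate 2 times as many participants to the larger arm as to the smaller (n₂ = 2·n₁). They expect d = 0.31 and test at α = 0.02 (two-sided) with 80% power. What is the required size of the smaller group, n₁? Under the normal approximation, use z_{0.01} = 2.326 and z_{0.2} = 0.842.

n₁ = 157

With allocation ratio k = n₂/n₁ = 2, Var(x̄₁−x̄₂) = σ²(1/n₁ + 1/(k·n₁)) = σ²·(k+1)/(k·n₁).
So n₁ = (1 + 1/k)·((z_{α/2} + z_β)/d)² = 1.500 × (3.168/0.31)².
n₁ = 1.500 × 104.44 = 156.7.
Round up: n₁ = 157, giving n₂ = 2 × 157 = 314.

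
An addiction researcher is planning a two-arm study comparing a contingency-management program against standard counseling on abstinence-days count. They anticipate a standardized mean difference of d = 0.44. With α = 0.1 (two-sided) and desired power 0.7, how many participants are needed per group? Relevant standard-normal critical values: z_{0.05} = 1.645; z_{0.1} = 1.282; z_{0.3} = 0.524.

For two independent groups with equal n: n = 2·((z_{α/2} + z_β) / d)².
z_{α/2} + z_β = 1.645 + 0.524 = 2.169.
n = 2 × (2.169 / 0.44)² = 2 × 4.930² = 2 × 24.30 = 48.6.
Round up to the next whole participant.

n = 49 per group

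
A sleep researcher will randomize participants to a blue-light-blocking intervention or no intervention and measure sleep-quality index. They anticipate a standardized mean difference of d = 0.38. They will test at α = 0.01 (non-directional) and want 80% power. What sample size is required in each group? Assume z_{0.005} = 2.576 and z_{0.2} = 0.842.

For two independent groups with equal n: n = 2·((z_{α/2} + z_β) / d)².
z_{α/2} + z_β = 2.576 + 0.842 = 3.418.
n = 2 × (3.418 / 0.38)² = 2 × 8.995² = 2 × 80.91 = 161.8.
Round up to the next whole participant.

n = 162 per group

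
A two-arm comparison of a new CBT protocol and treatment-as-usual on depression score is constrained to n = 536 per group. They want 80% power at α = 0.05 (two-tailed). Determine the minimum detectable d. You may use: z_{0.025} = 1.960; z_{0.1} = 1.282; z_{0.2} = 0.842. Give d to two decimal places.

For two independent groups of n = 536 each: d_min = (z_{α/2} + z_β)·√(2/n).
z-sum = 1.960 + 0.842 = 2.802.
d_min = 2.802 × √(2/536) = 2.802 × 0.0611 = 0.171.

d_min ≈ 0.17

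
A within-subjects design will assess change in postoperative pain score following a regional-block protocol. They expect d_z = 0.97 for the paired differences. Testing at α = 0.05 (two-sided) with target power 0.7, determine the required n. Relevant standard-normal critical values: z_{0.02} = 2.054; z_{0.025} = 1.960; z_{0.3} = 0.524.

For a paired (one-sample on differences) test: n = ((z_{α/2} + z_β) / d)².
z_{α/2} + z_β = 1.960 + 0.524 = 2.484.
n = (2.484 / 0.97)² = 2.561² = 6.56.
Round up.

n = 7 pairs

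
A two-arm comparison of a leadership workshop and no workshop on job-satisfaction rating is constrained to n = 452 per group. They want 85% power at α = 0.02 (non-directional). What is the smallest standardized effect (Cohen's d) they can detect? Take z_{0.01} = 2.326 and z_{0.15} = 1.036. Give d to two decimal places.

d_min ≈ 0.22

For two independent groups of n = 452 each: d_min = (z_{α/2} + z_β)·√(2/n).
z-sum = 2.326 + 1.036 = 3.362.
d_min = 3.362 × √(2/452) = 3.362 × 0.0665 = 0.224.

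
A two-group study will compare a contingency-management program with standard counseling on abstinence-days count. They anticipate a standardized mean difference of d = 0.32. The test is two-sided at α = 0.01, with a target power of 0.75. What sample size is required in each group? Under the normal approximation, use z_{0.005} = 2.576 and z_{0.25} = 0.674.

For two independent groups with equal n: n = 2·((z_{α/2} + z_β) / d)².
z_{α/2} + z_β = 2.576 + 0.674 = 3.250.
n = 2 × (3.250 / 0.32)² = 2 × 10.156² = 2 × 103.15 = 206.3.
Round up to the next whole participant.

n = 207 per group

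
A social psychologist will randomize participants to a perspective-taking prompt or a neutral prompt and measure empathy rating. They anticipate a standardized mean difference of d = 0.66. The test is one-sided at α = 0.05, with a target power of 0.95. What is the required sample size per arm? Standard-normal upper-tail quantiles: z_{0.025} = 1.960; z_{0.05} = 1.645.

For two independent groups with equal n: n = 2·((z_{α} + z_β) / d)².
z_{α} + z_β = 1.645 + 1.645 = 3.290.
n = 2 × (3.290 / 0.66)² = 2 × 4.985² = 2 × 24.85 = 49.7.
Round up to the next whole participant.

n = 50 per group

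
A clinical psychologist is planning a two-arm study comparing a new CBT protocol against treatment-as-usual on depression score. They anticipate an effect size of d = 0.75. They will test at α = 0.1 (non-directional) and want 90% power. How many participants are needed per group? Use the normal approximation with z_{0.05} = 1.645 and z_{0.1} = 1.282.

For two independent groups with equal n: n = 2·((z_{α/2} + z_β) / d)².
z_{α/2} + z_β = 1.645 + 1.282 = 2.927.
n = 2 × (2.927 / 0.75)² = 2 × 3.903² = 2 × 15.23 = 30.5.
Round up to the next whole participant.

n = 31 per group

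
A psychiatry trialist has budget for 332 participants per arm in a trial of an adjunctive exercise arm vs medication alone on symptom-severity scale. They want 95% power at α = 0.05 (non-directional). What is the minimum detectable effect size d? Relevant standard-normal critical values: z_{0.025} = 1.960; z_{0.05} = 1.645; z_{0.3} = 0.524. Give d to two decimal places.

For two independent groups of n = 332 each: d_min = (z_{α/2} + z_β)·√(2/n).
z-sum = 1.960 + 1.645 = 3.605.
d_min = 3.605 × √(2/332) = 3.605 × 0.0776 = 0.280.

d_min ≈ 0.28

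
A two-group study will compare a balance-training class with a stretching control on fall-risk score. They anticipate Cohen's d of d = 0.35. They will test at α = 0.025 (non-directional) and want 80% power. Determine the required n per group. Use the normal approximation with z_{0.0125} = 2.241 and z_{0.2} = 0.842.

For two independent groups with equal n: n = 2·((z_{α/2} + z_β) / d)².
z_{α/2} + z_β = 2.241 + 0.842 = 3.083.
n = 2 × (3.083 / 0.35)² = 2 × 8.809² = 2 × 77.59 = 155.2.
Round up to the next whole participant.

n = 156 per group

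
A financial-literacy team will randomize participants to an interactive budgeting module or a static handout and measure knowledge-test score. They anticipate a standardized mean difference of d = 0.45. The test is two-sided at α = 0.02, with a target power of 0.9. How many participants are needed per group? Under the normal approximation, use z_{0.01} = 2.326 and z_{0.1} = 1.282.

For two independent groups with equal n: n = 2·((z_{α/2} + z_β) / d)².
z_{α/2} + z_β = 2.326 + 1.282 = 3.608.
n = 2 × (3.608 / 0.45)² = 2 × 8.018² = 2 × 64.28 = 128.6.
Round up to the next whole participant.

n = 129 per group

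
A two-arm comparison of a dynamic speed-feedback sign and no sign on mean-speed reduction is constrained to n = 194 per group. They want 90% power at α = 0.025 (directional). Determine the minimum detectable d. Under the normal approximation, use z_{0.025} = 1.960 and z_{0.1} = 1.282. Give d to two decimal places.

For two independent groups of n = 194 each: d_min = (z_{α} + z_β)·√(2/n).
z-sum = 1.960 + 1.282 = 3.242.
d_min = 3.242 × √(2/194) = 3.242 × 0.1015 = 0.329.

d_min ≈ 0.33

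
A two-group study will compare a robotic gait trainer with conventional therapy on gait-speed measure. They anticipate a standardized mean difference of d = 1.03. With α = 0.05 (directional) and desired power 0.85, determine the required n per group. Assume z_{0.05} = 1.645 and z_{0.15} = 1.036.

For two independent groups with equal n: n = 2·((z_{α} + z_β) / d)².
z_{α} + z_β = 1.645 + 1.036 = 2.681.
n = 2 × (2.681 / 1.03)² = 2 × 2.603² = 2 × 6.78 = 13.6.
Round up to the next whole participant.

n = 14 per group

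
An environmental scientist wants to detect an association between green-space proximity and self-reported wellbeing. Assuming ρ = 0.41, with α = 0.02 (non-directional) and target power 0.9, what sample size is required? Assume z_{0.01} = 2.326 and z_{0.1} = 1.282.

n = 72

Fisher's z: C = ½·ln((1+r)/(1−r)) = ½·ln(2.3898) = 0.4356.
n = ((z_{α/2} + z_β)/C)² + 3.
(2.326 + 1.282) / 0.4356 = 3.608 / 0.4356 = 8.283.
n = 8.283² + 3 = 68.61 + 3 = 71.6.
Round up.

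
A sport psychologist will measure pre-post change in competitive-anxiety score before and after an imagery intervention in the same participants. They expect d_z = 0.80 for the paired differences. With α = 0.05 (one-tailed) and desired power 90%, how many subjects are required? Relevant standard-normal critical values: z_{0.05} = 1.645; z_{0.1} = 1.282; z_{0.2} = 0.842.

n = 14 pairs

For a paired (one-sample on differences) test: n = ((z_{α} + z_β) / d)².
z_{α} + z_β = 1.645 + 1.282 = 2.927.
n = (2.927 / 0.80)² = 3.659² = 13.39.
Round up.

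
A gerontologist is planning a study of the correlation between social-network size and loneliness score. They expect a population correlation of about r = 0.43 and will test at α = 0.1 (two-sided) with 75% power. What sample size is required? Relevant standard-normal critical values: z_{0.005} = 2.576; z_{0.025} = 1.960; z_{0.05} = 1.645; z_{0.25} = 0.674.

Fisher's z: C = ½·ln((1+r)/(1−r)) = ½·ln(2.5088) = 0.4599.
n = ((z_{α/2} + z_β)/C)² + 3.
(1.645 + 0.674) / 0.4599 = 2.319 / 0.4599 = 5.042.
n = 5.042² + 3 = 25.43 + 3 = 28.4.
Round up.

n = 29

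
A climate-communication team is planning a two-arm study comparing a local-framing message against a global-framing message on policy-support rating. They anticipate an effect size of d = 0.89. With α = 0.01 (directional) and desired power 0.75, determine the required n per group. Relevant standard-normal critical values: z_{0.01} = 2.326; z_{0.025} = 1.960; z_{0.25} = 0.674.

For two independent groups with equal n: n = 2·((z_{α} + z_β) / d)².
z_{α} + z_β = 2.326 + 0.674 = 3.000.
n = 2 × (3.000 / 0.89)² = 2 × 3.371² = 2 × 11.36 = 22.7.
Round up to the next whole participant.

n = 23 per group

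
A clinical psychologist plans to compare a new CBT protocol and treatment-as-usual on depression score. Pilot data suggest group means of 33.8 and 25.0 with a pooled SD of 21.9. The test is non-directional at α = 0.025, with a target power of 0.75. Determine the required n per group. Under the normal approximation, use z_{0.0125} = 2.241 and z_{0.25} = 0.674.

n = 106 per group

Cohen's d = |M₁ − M₂| / SD_pooled = |33.8 − 25.0| / 21.9 = 8.8 / 21.9 = 0.402.
For two independent groups with equal n: n = 2·((z_{α/2} + z_β) / d)².
z_{α/2} + z_β = 2.241 + 0.674 = 2.915.
n = 2 × (2.915 / 0.402)² = 2 × 7.251² = 2 × 52.58 = 105.2.
Round up to the next whole participant.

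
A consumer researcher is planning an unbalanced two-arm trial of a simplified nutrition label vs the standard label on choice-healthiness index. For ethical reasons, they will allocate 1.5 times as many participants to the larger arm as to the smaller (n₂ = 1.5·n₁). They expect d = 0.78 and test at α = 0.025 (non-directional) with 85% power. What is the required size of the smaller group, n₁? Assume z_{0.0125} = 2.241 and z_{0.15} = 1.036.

n₁ = 30

With allocation ratio k = n₂/n₁ = 1.5, Var(x̄₁−x̄₂) = σ²(1/n₁ + 1/(k·n₁)) = σ²·(k+1)/(k·n₁).
So n₁ = (1 + 1/k)·((z_{α/2} + z_β)/d)² = 1.667 × (3.277/0.78)².
n₁ = 1.667 × 17.65 = 29.4.
Round up: n₁ = 30, giving n₂ = 1.5 × 30 = 45.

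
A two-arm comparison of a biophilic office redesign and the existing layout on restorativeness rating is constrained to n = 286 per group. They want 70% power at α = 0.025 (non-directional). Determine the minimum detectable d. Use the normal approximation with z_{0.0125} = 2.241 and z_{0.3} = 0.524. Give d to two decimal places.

d_min ≈ 0.23

For two independent groups of n = 286 each: d_min = (z_{α/2} + z_β)·√(2/n).
z-sum = 2.241 + 0.524 = 2.765.
d_min = 2.765 × √(2/286) = 2.765 × 0.0836 = 0.231.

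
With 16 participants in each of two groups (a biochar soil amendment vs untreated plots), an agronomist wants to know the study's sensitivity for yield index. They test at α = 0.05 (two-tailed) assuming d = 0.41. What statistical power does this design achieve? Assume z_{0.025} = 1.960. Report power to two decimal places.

For two equal groups, power = Φ(d·√(n/2) − z_{α/2}).
d·√(n/2) = 0.41 × √(16/2) = 0.41 × 2.828 = 1.160.
z_β = 1.160 − 1.960 = -0.800.
Power = Φ(-0.800) = 0.212.

power ≈ 0.21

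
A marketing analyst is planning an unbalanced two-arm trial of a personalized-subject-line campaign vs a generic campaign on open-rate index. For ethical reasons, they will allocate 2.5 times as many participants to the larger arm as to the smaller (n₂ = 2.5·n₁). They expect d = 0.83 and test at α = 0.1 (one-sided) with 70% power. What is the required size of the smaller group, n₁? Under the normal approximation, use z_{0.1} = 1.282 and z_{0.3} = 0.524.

n₁ = 7

With allocation ratio k = n₂/n₁ = 2.5, Var(x̄₁−x̄₂) = σ²(1/n₁ + 1/(k·n₁)) = σ²·(k+1)/(k·n₁).
So n₁ = (1 + 1/k)·((z_{α} + z_β)/d)² = 1.400 × (1.806/0.83)².
n₁ = 1.400 × 4.73 = 6.6.
Round up: n₁ = 7, giving n₂ = ⌈2.5 × 7⌉ = ⌈17.5⌉ = 18.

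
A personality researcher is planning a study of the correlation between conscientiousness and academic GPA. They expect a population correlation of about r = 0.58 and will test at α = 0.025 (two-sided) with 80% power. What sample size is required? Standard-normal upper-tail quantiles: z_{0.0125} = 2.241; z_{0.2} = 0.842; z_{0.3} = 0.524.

Fisher's z: C = ½·ln((1+r)/(1−r)) = ½·ln(3.7619) = 0.6625.
n = ((z_{α/2} + z_β)/C)² + 3.
(2.241 + 0.842) / 0.6625 = 3.083 / 0.6625 = 4.654.
n = 4.654² + 3 = 21.66 + 3 = 24.7.
Round up.

n = 25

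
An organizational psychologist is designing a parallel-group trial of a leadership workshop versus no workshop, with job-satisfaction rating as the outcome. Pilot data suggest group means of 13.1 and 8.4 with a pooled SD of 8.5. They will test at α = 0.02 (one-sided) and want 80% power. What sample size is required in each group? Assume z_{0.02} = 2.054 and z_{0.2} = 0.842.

n = 55 per group

Cohen's d = |M₁ − M₂| / SD_pooled = |13.1 − 8.4| / 8.5 = 4.7 / 8.5 = 0.553.
For two independent groups with equal n: n = 2·((z_{α} + z_β) / d)².
z_{α} + z_β = 2.054 + 0.842 = 2.896.
n = 2 × (2.896 / 0.553)² = 2 × 5.237² = 2 × 27.43 = 54.9.
Round up to the next whole participant.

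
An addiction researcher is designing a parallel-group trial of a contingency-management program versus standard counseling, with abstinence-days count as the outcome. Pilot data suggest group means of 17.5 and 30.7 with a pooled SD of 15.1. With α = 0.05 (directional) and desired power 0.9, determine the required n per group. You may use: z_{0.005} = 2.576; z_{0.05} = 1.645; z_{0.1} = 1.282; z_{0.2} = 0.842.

Cohen's d = |M₁ − M₂| / SD_pooled = |17.5 − 30.7| / 15.1 = 13.2 / 15.1 = 0.874.
For two independent groups with equal n: n = 2·((z_{α} + z_β) / d)².
z_{α} + z_β = 1.645 + 1.282 = 2.927.
n = 2 × (2.927 / 0.874)² = 2 × 3.349² = 2 × 11.22 = 22.4.
Round up to the next whole participant.

n = 23 per group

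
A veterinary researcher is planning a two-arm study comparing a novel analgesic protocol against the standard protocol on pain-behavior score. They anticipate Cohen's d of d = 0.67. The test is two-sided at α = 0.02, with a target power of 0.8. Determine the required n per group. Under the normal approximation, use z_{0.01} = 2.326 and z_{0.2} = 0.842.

n = 45 per group

For two independent groups with equal n: n = 2·((z_{α/2} + z_β) / d)².
z_{α/2} + z_β = 2.326 + 0.842 = 3.168.
n = 2 × (3.168 / 0.67)² = 2 × 4.728² = 2 × 22.36 = 44.7.
Round up to the next whole participant.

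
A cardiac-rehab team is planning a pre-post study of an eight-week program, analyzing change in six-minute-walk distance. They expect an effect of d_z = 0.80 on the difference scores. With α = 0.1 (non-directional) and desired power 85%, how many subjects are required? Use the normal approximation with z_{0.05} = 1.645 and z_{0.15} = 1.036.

For a paired (one-sample on differences) test: n = ((z_{α/2} + z_β) / d)².
z_{α/2} + z_β = 1.645 + 1.036 = 2.681.
n = (2.681 / 0.80)² = 3.351² = 11.23.
Round up.

n = 12 pairs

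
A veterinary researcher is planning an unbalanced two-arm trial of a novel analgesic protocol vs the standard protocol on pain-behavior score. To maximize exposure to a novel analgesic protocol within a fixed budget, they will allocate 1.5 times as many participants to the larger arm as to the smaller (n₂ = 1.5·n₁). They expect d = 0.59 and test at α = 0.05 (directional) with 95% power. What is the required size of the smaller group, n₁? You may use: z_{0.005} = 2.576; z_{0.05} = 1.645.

With allocation ratio k = n₂/n₁ = 1.5, Var(x̄₁−x̄₂) = σ²(1/n₁ + 1/(k·n₁)) = σ²·(k+1)/(k·n₁).
So n₁ = (1 + 1/k)·((z_{α} + z_β)/d)² = 1.667 × (3.290/0.59)².
n₁ = 1.667 × 31.09 = 51.8.
Round up: n₁ = 52, giving n₂ = 1.5 × 52 = 78.

n₁ = 52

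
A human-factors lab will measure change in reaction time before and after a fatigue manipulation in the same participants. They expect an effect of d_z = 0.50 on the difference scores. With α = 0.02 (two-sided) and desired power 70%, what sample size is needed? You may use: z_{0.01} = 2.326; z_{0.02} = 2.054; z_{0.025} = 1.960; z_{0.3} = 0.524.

For a paired (one-sample on differences) test: n = ((z_{α/2} + z_β) / d)².
z_{α/2} + z_β = 2.326 + 0.524 = 2.850.
n = (2.850 / 0.50)² = 5.700² = 32.49.
Round up.

n = 33 pairs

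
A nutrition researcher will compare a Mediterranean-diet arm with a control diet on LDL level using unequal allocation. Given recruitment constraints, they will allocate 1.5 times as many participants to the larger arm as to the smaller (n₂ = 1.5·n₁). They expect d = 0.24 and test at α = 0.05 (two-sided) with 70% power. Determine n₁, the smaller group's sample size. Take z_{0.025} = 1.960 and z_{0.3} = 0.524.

n₁ = 179

With allocation ratio k = n₂/n₁ = 1.5, Var(x̄₁−x̄₂) = σ²(1/n₁ + 1/(k·n₁)) = σ²·(k+1)/(k·n₁).
So n₁ = (1 + 1/k)·((z_{α/2} + z_β)/d)² = 1.667 × (2.484/0.24)².
n₁ = 1.667 × 107.12 = 178.5.
Round up: n₁ = 179, giving n₂ = ⌈1.5 × 179⌉ = ⌈268.5⌉ = 269.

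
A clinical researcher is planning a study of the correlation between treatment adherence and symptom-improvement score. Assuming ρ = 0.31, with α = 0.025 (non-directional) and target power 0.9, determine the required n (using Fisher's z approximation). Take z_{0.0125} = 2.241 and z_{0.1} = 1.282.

Fisher's z: C = ½·ln((1+r)/(1−r)) = ½·ln(1.8986) = 0.3205.
n = ((z_{α/2} + z_β)/C)² + 3.
(2.241 + 1.282) / 0.3205 = 3.523 / 0.3205 = 10.992.
n = 10.992² + 3 = 120.83 + 3 = 123.8.
Round up.

n = 124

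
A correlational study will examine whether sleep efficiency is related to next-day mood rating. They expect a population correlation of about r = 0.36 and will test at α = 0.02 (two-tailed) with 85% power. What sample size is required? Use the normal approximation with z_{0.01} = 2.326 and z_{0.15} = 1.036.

n = 83

Fisher's z: C = ½·ln((1+r)/(1−r)) = ½·ln(2.1250) = 0.3769.
n = ((z_{α/2} + z_β)/C)² + 3.
(2.326 + 1.036) / 0.3769 = 3.362 / 0.3769 = 8.920.
n = 8.920² + 3 = 79.57 + 3 = 82.6.
Round up.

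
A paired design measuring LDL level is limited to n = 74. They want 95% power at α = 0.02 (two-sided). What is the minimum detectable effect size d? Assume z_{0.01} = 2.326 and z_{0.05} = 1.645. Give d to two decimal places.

For a single sample (or paired design) of n = 74: d_min = (z_{α/2} + z_β)/√n.
z-sum = 2.326 + 1.645 = 3.971.
d_min = 3.971 / √74 = 3.971 / 8.602 = 0.462.

d_min ≈ 0.46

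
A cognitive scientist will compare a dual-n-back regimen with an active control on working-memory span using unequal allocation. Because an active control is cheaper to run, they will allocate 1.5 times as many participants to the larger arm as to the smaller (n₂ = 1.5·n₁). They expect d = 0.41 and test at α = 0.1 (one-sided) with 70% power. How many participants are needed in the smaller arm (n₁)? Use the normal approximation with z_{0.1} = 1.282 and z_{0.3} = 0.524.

With allocation ratio k = n₂/n₁ = 1.5, Var(x̄₁−x̄₂) = σ²(1/n₁ + 1/(k·n₁)) = σ²·(k+1)/(k·n₁).
So n₁ = (1 + 1/k)·((z_{α} + z_β)/d)² = 1.667 × (1.806/0.41)².
n₁ = 1.667 × 19.40 = 32.3.
Round up: n₁ = 33, giving n₂ = ⌈1.5 × 33⌉ = ⌈49.5⌉ = 50.

n₁ = 33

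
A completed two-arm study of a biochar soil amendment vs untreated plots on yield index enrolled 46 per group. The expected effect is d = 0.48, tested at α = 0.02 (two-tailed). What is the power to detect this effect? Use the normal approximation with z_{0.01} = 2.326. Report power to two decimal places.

power ≈ 0.49

For two equal groups, power = Φ(d·√(n/2) − z_{α/2}).
d·√(n/2) = 0.48 × √(46/2) = 0.48 × 4.796 = 2.302.
z_β = 2.302 − 2.326 = -0.024.
Power = Φ(-0.024) = 0.490.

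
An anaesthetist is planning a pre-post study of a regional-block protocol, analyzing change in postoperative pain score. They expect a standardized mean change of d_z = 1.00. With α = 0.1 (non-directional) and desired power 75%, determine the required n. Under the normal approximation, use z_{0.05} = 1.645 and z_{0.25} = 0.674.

For a paired (one-sample on differences) test: n = ((z_{α/2} + z_β) / d)².
z_{α/2} + z_β = 1.645 + 0.674 = 2.319.
n = (2.319 / 1.00)² = 2.319² = 5.38.
Round up.

n = 6 pairs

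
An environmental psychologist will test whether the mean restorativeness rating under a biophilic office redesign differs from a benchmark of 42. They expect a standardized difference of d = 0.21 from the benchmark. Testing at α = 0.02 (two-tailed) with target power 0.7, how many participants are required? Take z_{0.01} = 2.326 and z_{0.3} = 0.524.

For a one-sample test: n = ((z_{α/2} + z_β) / d)².
z_{α/2} + z_β = 2.326 + 0.524 = 2.850.
n = (2.850 / 0.21)² = 13.571² = 184.18.
Round up.

n = 185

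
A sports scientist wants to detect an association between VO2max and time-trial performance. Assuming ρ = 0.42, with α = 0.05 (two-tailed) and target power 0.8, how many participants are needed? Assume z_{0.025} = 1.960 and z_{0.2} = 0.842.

n = 43

Fisher's z: C = ½·ln((1+r)/(1−r)) = ½·ln(2.4483) = 0.4477.
n = ((z_{α/2} + z_β)/C)² + 3.
(1.960 + 0.842) / 0.4477 = 2.802 / 0.4477 = 6.259.
n = 6.259² + 3 = 39.17 + 3 = 42.2.
Round up.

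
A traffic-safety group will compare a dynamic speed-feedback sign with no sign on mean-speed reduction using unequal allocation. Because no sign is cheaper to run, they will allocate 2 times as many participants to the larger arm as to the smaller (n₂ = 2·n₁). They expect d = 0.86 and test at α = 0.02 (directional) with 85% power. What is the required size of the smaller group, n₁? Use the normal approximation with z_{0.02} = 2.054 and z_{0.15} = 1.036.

With allocation ratio k = n₂/n₁ = 2, Var(x̄₁−x̄₂) = σ²(1/n₁ + 1/(k·n₁)) = σ²·(k+1)/(k·n₁).
So n₁ = (1 + 1/k)·((z_{α} + z_β)/d)² = 1.500 × (3.090/0.86)².
n₁ = 1.500 × 12.91 = 19.4.
Round up: n₁ = 20, giving n₂ = 2 × 20 = 40.

n₁ = 20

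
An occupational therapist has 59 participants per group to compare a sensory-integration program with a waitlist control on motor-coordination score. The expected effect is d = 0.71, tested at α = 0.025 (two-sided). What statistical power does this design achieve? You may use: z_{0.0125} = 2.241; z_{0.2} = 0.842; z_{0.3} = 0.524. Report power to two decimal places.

power ≈ 0.95

For two equal groups, power = Φ(d·√(n/2) − z_{α/2}).
d·√(n/2) = 0.71 × √(59/2) = 0.71 × 5.431 = 3.856.
z_β = 3.856 − 2.241 = 1.615.
Power = Φ(1.615) = 0.947.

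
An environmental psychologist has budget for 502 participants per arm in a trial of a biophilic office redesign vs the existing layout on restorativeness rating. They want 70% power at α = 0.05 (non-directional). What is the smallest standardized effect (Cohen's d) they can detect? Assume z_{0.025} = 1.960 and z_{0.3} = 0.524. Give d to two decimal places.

d_min ≈ 0.16

For two independent groups of n = 502 each: d_min = (z_{α/2} + z_β)·√(2/n).
z-sum = 1.960 + 0.524 = 2.484.
d_min = 2.484 × √(2/502) = 2.484 × 0.0631 = 0.157.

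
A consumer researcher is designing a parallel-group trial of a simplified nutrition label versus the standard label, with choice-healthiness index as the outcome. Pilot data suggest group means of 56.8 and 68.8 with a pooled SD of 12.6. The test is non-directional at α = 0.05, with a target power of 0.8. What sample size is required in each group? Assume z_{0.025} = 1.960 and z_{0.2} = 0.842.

n = 18 per group

Cohen's d = |M₁ − M₂| / SD_pooled = |56.8 − 68.8| / 12.6 = 12.0 / 12.6 = 0.952.
For two independent groups with equal n: n = 2·((z_{α/2} + z_β) / d)².
z_{α/2} + z_β = 1.960 + 0.842 = 2.802.
n = 2 × (2.802 / 0.952)² = 2 × 2.943² = 2 × 8.66 = 17.3.
Round up to the next whole participant.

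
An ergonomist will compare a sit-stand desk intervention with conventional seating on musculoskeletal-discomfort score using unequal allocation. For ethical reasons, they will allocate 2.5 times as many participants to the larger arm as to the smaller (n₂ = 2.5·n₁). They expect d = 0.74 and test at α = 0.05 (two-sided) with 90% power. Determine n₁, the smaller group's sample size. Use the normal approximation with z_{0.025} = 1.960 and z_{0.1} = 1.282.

n₁ = 27

With allocation ratio k = n₂/n₁ = 2.5, Var(x̄₁−x̄₂) = σ²(1/n₁ + 1/(k·n₁)) = σ²·(k+1)/(k·n₁).
So n₁ = (1 + 1/k)·((z_{α/2} + z_β)/d)² = 1.400 × (3.242/0.74)².
n₁ = 1.400 × 19.19 = 26.9.
Round up: n₁ = 27, giving n₂ = ⌈2.5 × 27⌉ = ⌈67.5⌉ = 68.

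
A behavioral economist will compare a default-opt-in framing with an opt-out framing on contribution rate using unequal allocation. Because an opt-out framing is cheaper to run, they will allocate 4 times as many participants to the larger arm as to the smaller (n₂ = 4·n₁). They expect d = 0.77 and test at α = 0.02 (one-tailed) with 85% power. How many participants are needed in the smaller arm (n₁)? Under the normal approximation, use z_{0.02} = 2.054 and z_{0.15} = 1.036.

With allocation ratio k = n₂/n₁ = 4, Var(x̄₁−x̄₂) = σ²(1/n₁ + 1/(k·n₁)) = σ²·(k+1)/(k·n₁).
So n₁ = (1 + 1/k)·((z_{α} + z_β)/d)² = 1.250 × (3.090/0.77)².
n₁ = 1.250 × 16.10 = 20.1.
Round up: n₁ = 21, giving n₂ = 4 × 21 = 84.

n₁ = 21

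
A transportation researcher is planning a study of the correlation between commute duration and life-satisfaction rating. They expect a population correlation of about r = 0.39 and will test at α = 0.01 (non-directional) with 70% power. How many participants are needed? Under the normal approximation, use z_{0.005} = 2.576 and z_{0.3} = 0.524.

Fisher's z: C = ½·ln((1+r)/(1−r)) = ½·ln(2.2787) = 0.4118.
n = ((z_{α/2} + z_β)/C)² + 3.
(2.576 + 0.524) / 0.4118 = 3.100 / 0.4118 = 7.528.
n = 7.528² + 3 = 56.67 + 3 = 59.7.
Round up.

n = 60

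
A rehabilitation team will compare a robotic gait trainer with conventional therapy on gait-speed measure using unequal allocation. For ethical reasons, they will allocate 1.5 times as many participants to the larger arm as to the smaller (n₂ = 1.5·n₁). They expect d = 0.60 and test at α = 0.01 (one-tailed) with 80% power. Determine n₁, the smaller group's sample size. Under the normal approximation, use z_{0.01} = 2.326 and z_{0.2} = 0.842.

With allocation ratio k = n₂/n₁ = 1.5, Var(x̄₁−x̄₂) = σ²(1/n₁ + 1/(k·n₁)) = σ²·(k+1)/(k·n₁).
So n₁ = (1 + 1/k)·((z_{α} + z_β)/d)² = 1.667 × (3.168/0.60)².
n₁ = 1.667 × 27.88 = 46.5.
Round up: n₁ = 47, giving n₂ = ⌈1.5 × 47⌉ = ⌈70.5⌉ = 71.

n₁ = 47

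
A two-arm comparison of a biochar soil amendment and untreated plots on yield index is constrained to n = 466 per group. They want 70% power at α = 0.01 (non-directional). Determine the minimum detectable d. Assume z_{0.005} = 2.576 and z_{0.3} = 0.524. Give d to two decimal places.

For two independent groups of n = 466 each: d_min = (z_{α/2} + z_β)·√(2/n).
z-sum = 2.576 + 0.524 = 3.100.
d_min = 3.100 × √(2/466) = 3.100 × 0.0655 = 0.203.

d_min ≈ 0.20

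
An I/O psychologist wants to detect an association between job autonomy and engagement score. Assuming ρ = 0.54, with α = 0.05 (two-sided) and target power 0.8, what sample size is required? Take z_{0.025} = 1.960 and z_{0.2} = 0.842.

Fisher's z: C = ½·ln((1+r)/(1−r)) = ½·ln(3.3478) = 0.6042.
n = ((z_{α/2} + z_β)/C)² + 3.
(1.960 + 0.842) / 0.6042 = 2.802 / 0.6042 = 4.638.
n = 4.638² + 3 = 21.51 + 3 = 24.5.
Round up.

n = 25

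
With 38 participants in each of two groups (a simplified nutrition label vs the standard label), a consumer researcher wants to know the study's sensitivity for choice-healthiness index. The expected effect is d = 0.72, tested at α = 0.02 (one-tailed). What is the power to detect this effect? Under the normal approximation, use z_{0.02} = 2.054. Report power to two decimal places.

For two equal groups, power = Φ(d·√(n/2) − z_{α}).
d·√(n/2) = 0.72 × √(38/2) = 0.72 × 4.359 = 3.138.
z_β = 3.138 − 2.054 = 1.084.
Power = Φ(1.084) = 0.861.

power ≈ 0.86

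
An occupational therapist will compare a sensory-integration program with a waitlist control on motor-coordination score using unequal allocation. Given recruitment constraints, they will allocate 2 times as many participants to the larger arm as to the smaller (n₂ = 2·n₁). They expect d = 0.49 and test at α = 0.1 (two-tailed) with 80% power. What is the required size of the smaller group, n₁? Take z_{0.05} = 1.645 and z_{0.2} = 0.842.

With allocation ratio k = n₂/n₁ = 2, Var(x̄₁−x̄₂) = σ²(1/n₁ + 1/(k·n₁)) = σ²·(k+1)/(k·n₁).
So n₁ = (1 + 1/k)·((z_{α/2} + z_β)/d)² = 1.500 × (2.487/0.49)².
n₁ = 1.500 × 25.76 = 38.6.
Round up: n₁ = 39, giving n₂ = 2 × 39 = 78.

n₁ = 39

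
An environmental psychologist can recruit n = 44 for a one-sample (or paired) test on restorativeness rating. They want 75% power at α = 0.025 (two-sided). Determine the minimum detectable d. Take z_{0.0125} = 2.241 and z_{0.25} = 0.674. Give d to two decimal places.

For a single sample (or paired design) of n = 44: d_min = (z_{α/2} + z_β)/√n.
z-sum = 2.241 + 0.674 = 2.915.
d_min = 2.915 / √44 = 2.915 / 6.633 = 0.439.

d_min ≈ 0.44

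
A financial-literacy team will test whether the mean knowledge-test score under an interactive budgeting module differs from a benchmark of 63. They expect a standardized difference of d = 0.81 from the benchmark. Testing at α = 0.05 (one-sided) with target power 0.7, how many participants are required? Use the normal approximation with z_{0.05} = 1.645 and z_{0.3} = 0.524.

For a one-sample test: n = ((z_{α} + z_β) / d)².
z_{α} + z_β = 1.645 + 0.524 = 2.169.
n = (2.169 / 0.81)² = 2.678² = 7.17.
Round up.

n = 8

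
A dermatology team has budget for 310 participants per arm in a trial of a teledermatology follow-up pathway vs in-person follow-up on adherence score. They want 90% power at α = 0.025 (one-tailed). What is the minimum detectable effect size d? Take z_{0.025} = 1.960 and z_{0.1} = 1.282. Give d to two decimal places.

d_min ≈ 0.26

For two independent groups of n = 310 each: d_min = (z_{α} + z_β)·√(2/n).
z-sum = 1.960 + 1.282 = 3.242.
d_min = 3.242 × √(2/310) = 3.242 × 0.0803 = 0.260.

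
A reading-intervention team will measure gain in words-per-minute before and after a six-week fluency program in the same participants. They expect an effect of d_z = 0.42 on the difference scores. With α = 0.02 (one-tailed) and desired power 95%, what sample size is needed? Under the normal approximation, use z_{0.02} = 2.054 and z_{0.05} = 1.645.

n = 78 pairs

For a paired (one-sample on differences) test: n = ((z_{α} + z_β) / d)².
z_{α} + z_β = 2.054 + 1.645 = 3.699.
n = (3.699 / 0.42)² = 8.807² = 77.57.
Round up.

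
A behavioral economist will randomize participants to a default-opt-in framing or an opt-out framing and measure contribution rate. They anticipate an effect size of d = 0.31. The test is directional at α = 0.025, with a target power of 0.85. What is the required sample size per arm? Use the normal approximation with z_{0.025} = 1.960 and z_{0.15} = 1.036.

For two independent groups with equal n: n = 2·((z_{α} + z_β) / d)².
z_{α} + z_β = 1.960 + 1.036 = 2.996.
n = 2 × (2.996 / 0.31)² = 2 × 9.665² = 2 × 93.40 = 186.8.
Round up to the next whole participant.

n = 187 per group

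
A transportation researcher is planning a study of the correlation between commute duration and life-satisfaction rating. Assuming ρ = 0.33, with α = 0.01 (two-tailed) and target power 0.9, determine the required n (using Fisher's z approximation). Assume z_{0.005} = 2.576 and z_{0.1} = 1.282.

n = 130

Fisher's z: C = ½·ln((1+r)/(1−r)) = ½·ln(1.9851) = 0.3428.
n = ((z_{α/2} + z_β)/C)² + 3.
(2.576 + 1.282) / 0.3428 = 3.858 / 0.3428 = 11.254.
n = 11.254² + 3 = 126.66 + 3 = 129.7.
Round up.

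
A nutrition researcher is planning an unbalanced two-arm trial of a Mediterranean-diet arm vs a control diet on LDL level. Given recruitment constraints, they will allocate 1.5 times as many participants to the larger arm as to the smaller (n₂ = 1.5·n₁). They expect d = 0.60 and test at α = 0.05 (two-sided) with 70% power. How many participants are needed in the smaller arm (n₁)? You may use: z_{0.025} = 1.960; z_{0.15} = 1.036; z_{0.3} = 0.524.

n₁ = 29

With allocation ratio k = n₂/n₁ = 1.5, Var(x̄₁−x̄₂) = σ²(1/n₁ + 1/(k·n₁)) = σ²·(k+1)/(k·n₁).
So n₁ = (1 + 1/k)·((z_{α/2} + z_β)/d)² = 1.667 × (2.484/0.60)².
n₁ = 1.667 × 17.14 = 28.6.
Round up: n₁ = 29, giving n₂ = ⌈1.5 × 29⌉ = ⌈43.5⌉ = 44.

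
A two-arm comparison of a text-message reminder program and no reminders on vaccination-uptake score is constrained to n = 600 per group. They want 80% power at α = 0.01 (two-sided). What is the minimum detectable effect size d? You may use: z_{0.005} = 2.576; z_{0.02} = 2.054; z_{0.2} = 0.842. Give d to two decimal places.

For two independent groups of n = 600 each: d_min = (z_{α/2} + z_β)·√(2/n).
z-sum = 2.576 + 0.842 = 3.418.
d_min = 3.418 × √(2/600) = 3.418 × 0.0577 = 0.197.

d_min ≈ 0.20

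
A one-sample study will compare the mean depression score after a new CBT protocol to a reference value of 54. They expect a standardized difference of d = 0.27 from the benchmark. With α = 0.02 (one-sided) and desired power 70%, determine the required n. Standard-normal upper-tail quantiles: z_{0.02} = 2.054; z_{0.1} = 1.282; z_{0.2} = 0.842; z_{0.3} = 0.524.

n = 92

For a one-sample test: n = ((z_{α} + z_β) / d)².
z_{α} + z_β = 2.054 + 0.524 = 2.578.
n = (2.578 / 0.27)² = 9.548² = 91.17.
Round up.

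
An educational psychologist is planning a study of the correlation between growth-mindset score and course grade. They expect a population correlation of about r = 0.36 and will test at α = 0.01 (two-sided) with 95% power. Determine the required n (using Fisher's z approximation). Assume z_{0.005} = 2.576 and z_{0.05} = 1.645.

n = 129

Fisher's z: C = ½·ln((1+r)/(1−r)) = ½·ln(2.1250) = 0.3769.
n = ((z_{α/2} + z_β)/C)² + 3.
(2.576 + 1.645) / 0.3769 = 4.221 / 0.3769 = 11.199.
n = 11.199² + 3 = 125.42 + 3 = 128.4.
Round up.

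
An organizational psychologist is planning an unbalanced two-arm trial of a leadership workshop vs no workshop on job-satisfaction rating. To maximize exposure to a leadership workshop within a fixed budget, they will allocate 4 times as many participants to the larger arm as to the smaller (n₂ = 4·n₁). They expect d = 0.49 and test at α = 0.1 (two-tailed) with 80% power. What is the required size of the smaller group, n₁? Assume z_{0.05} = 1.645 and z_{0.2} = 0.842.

With allocation ratio k = n₂/n₁ = 4, Var(x̄₁−x̄₂) = σ²(1/n₁ + 1/(k·n₁)) = σ²·(k+1)/(k·n₁).
So n₁ = (1 + 1/k)·((z_{α/2} + z_β)/d)² = 1.250 × (2.487/0.49)².
n₁ = 1.250 × 25.76 = 32.2.
Round up: n₁ = 33, giving n₂ = 4 × 33 = 132.

n₁ = 33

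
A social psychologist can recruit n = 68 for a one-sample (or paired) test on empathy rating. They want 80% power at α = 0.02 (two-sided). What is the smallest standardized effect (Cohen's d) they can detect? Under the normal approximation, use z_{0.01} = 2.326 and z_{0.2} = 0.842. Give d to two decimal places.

For a single sample (or paired design) of n = 68: d_min = (z_{α/2} + z_β)/√n.
z-sum = 2.326 + 0.842 = 3.168.
d_min = 3.168 / √68 = 3.168 / 8.246 = 0.384.

d_min ≈ 0.38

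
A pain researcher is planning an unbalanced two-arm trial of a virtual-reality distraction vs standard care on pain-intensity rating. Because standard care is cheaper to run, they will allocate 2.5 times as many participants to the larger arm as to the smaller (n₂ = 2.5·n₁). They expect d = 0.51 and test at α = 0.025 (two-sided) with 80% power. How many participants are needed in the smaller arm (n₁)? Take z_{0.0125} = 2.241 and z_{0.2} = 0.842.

With allocation ratio k = n₂/n₁ = 2.5, Var(x̄₁−x̄₂) = σ²(1/n₁ + 1/(k·n₁)) = σ²·(k+1)/(k·n₁).
So n₁ = (1 + 1/k)·((z_{α/2} + z_β)/d)² = 1.400 × (3.083/0.51)².
n₁ = 1.400 × 36.54 = 51.2.
Round up: n₁ = 52, giving n₂ = 2.5 × 52 = 130.

n₁ = 52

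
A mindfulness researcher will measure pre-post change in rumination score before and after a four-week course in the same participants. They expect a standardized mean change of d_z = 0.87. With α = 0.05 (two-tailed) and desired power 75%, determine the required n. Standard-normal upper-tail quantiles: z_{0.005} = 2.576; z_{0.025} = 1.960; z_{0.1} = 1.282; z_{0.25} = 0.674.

n = 10 pairs

For a paired (one-sample on differences) test: n = ((z_{α/2} + z_β) / d)².
z_{α/2} + z_β = 1.960 + 0.674 = 2.634.
n = (2.634 / 0.87)² = 3.028² = 9.17.
Round up.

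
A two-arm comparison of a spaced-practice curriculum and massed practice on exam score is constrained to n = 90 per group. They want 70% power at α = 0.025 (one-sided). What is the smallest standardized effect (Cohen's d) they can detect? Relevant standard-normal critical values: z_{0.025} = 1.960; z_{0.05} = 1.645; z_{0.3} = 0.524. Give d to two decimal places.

For two independent groups of n = 90 each: d_min = (z_{α} + z_β)·√(2/n).
z-sum = 1.960 + 0.524 = 2.484.
d_min = 2.484 × √(2/90) = 2.484 × 0.1491 = 0.370.

d_min ≈ 0.37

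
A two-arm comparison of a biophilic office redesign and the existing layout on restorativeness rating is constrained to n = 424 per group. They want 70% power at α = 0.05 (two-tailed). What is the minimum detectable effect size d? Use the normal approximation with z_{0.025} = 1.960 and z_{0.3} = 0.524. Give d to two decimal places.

For two independent groups of n = 424 each: d_min = (z_{α/2} + z_β)·√(2/n).
z-sum = 1.960 + 0.524 = 2.484.
d_min = 2.484 × √(2/424) = 2.484 × 0.0687 = 0.171.

d_min ≈ 0.17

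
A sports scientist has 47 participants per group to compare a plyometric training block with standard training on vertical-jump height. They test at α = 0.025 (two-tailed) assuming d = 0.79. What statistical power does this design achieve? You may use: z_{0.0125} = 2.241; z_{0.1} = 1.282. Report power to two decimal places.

For two equal groups, power = Φ(d·√(n/2) − z_{α/2}).
d·√(n/2) = 0.79 × √(47/2) = 0.79 × 4.848 = 3.830.
z_β = 3.830 − 2.241 = 1.589.
Power = Φ(1.589) = 0.944.

power ≈ 0.94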